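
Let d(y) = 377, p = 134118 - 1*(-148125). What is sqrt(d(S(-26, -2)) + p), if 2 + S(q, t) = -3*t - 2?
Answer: 2*sqrt(70655) ≈ 531.62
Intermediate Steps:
S(q, t) = -4 - 3*t (S(q, t) = -2 + (-3*t - 2) = -2 + (-2 - 3*t) = -4 - 3*t)
p = 282243 (p = 134118 + 148125 = 282243)
sqrt(d(S(-26, -2)) + p) = sqrt(377 + 282243) = sqrt(282620) = 2*sqrt(70655)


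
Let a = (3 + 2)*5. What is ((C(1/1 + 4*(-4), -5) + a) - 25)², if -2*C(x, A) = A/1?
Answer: 25/4 ≈ 6.2500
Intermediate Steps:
C(x, A) = -A/2 (C(x, A) = -A/(2*1) = -A/2)
a = 25 (a = 5*5 = 25)
((C(1/1 + 4*(-4), -5) + a) - 25)² = ((-½*(-5) + 25) - 25)² = ((5/2 + 25) - 25)² = (55/2 - 25)² = (5/2)² = 25/4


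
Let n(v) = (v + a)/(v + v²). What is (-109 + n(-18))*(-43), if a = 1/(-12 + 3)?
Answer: 12915007/2754 ≈ 4689.5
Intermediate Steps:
a = -⅑ (a = 1/(-9) = -⅑ ≈ -0.11111)
n(v) = (-⅑ + v)/(v + v²) (n(v) = (v - ⅑)/(v + v²) = (-⅑ + v)/(v + v²))
(-109 + n(-18))*(-43) = (-109 + (-⅑ - 18)/((-18)*(1 - 18)))*(-43) = (-109 - 1/18*(-163/9)/(-17))*(-43) = (-109 - 1/18*(-1/17)*(-163/9))*(-43) = (-109 - 163/2754)*(-43) = -300349/2754*(-43) = 12915007/2754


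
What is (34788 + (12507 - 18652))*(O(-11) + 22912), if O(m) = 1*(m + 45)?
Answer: 657242278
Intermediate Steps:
O(m) = 45 + m (O(m) = 1*(45 + m) = 45 + m)
(34788 + (12507 - 18652))*(O(-11) + 22912) = (34788 + (12507 - 18652))*((45 - 11) + 22912) = (34788 - 6145)*(34 + 22912) = 28643*22946 = 657242278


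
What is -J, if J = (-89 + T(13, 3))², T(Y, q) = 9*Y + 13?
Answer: -1681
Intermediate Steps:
T(Y, q) = 13 + 9*Y
J = 1681 (J = (-89 + (13 + 9*13))² = (-89 + (13 + 117))² = (-89 + 130)² = 41² = 1681)
-J = -1*1681 = -1681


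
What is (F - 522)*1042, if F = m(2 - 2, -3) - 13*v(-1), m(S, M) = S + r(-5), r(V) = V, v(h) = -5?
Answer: -481404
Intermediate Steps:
m(S, M) = -5 + S (m(S, M) = S - 5 = -5 + S)
F = 60 (F = (-5 + (2 - 2)) - 13*(-5) = (-5 + 0) + 65 = -5 + 65 = 60)
(F - 522)*1042 = (60 - 522)*1042 = -462*1042 = -481404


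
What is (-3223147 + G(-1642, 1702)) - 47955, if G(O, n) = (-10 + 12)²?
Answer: -3271098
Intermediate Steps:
G(O, n) = 4 (G(O, n) = 2² = 4)
(-3223147 + G(-1642, 1702)) - 47955 = (-3223147 + 4) - 47955 = -3223143 - 47955 = -3271098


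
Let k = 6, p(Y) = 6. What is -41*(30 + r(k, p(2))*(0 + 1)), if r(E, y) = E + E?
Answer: -1722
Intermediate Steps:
r(E, y) = 2*E
-41*(30 + r(k, p(2))*(0 + 1)) = -41*(30 + (2*6)*(0 + 1)) = -41*(30 + 12*1) = -41*(30 + 12) = -41*42 = -1722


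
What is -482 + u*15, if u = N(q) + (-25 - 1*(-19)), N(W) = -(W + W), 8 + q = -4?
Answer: -212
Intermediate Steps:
q = -12 (q = -8 - 4 = -12)
N(W) = -2*W
u = 18 (u = -2*(-12) + (-25 - 1*(-19)) = 24 + (-25 + 19) = 24 - 6 = 18)
-482 + u*15 = -482 + 18*15 = -482 + 270 = -212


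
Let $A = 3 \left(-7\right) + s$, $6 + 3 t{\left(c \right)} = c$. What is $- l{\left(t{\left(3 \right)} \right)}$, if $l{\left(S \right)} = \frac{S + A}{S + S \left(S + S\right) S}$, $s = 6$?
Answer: $- \frac{16}{3} \approx -5.3333$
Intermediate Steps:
$t{\left(c \right)} = -2 + \frac{c}{3}$
$A = -15$ ($A = 3 \left(-7\right) + 6 = -21 + 6 = -15$)
$l{\left(S \right)} = \frac{-15 + S}{S + 2 S^{3}}$ ($l{\left(S \right)} = \frac{S - 15}{S + S \left(S + S\right) S} = \frac{-15 + S}{S + S 2 S S} = \frac{-15 + S}{S + S 2 S^{2}} = \frac{-15 + S}{S + 2 S^{3}}$)
$- l{\left(t{\left(3 \right)} \right)} = - \frac{-15 + \left(-2 + \frac{1}{3} \cdot 3\right)}{\left(-2 + \frac{1}{3} \cdot 3\right) + 2 \left(-2 + \frac{1}{3} \cdot 3\right)^{3}} = - \frac{-15 + \left(-2 + 1\right)}{\left(-2 + 1\right) + 2 \left(-2 + 1\right)^{3}} = - \frac{-15 - 1}{-1 + 2 \left(-1\right)^{3}} = - \frac{-16}{-1 + 2 \left(-1\right)} = - \frac{-16}{-1 - 2} = - \frac{-16}{-3} = - \frac{\left(-1\right) \left(-16\right)}{3} = \left(-1\right) \frac{16}{3} = - \frac{16}{3}$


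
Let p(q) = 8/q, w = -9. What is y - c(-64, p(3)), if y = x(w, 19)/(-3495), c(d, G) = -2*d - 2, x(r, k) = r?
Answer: -146787/1165 ≈ -126.00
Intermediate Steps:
c(d, G) = -2 - 2*d
y = 3/1165 (y = -9/(-3495) = -9*(-1/3495) = 3/1165 ≈ 0.0025751)
y - c(-64, p(3)) = 3/1165 - (-2 - 2*(-64)) = 3/1165 - (-2 + 128) = 3/1165 - 1*126 = 3/1165 - 126 = -146787/1165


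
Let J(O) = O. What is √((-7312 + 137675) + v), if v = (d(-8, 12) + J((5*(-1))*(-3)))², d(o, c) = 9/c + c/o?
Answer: √2089057/4 ≈ 361.34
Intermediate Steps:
v = 3249/16 (v = ((9/12 + 12/(-8)) + (5*(-1))*(-3))² = ((9*(1/12) + 12*(-⅛)) - 5*(-3))² = ((¾ - 3/2) + 15)² = (-¾ + 15)² = (57/4)² = 3249/16 ≈ 203.06)
√((-7312 + 137675) + v) = √((-7312 + 137675) + 3249/16) = √(130363 + 3249/16) = √(2089057/16) = √2089057/4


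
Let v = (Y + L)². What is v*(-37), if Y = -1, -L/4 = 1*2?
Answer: -2997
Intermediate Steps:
L = -8 (L = -4*2 = -8)
v = 81 (v = (-1 - 8)² = (-9)² = 81)
v*(-37) = 81*(-37) = -2997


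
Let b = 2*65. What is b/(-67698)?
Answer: -65/33849 ≈ -0.0019203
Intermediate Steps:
b = 130
b/(-67698) = 130/(-67698) = 130*(-1/67698) = -65/33849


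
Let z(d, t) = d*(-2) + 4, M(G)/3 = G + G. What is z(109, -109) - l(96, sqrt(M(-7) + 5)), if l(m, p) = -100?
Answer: -114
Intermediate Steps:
M(G) = 6*G (M(G) = 3*(G + G) = 3*(2*G) = 6*G)
z(d, t) = 4 - 2*d (z(d, t) = -2*d + 4 = 4 - 2*d)
z(109, -109) - l(96, sqrt(M(-7) + 5)) = (4 - 2*109) - 1*(-100) = (4 - 218) + 100 = -214 + 100 = -114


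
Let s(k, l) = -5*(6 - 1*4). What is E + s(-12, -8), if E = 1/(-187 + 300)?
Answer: -1129/113 ≈ -9.9911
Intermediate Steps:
s(k, l) = -10 (s(k, l) = -5*(6 - 4) = -5*2 = -10)
E = 1/113 ≈ 0.0088496
E + s(-12, -8) = 1/113 - 10 = -1129/113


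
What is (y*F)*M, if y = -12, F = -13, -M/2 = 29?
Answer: -9048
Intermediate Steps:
M = -58 (M = -2*29 = -58)
(y*F)*M = -12*(-13)*(-58) = 156*(-58) = -9048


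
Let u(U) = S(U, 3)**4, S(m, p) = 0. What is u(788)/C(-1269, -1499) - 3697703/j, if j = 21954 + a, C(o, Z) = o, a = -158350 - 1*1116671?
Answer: 3697703/1253067 ≈ 2.9509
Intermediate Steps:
a = -1275021 (a = -158350 - 1116671 = -1275021)
u(U) = 0 (u(U) = 0**4 = 0)
j = -1253067 (j = 21954 - 1275021 = -1253067)
u(788)/C(-1269, -1499) - 3697703/j = 0/(-1269) - 3697703/(-1253067) = 0*(-1/1269) - 3697703*(-1/1253067) = 0 + 3697703/1253067 = 3697703/1253067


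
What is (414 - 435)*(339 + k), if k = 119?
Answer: -9618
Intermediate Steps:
(414 - 435)*(339 + k) = (414 - 435)*(339 + 119) = -21*458 = -9618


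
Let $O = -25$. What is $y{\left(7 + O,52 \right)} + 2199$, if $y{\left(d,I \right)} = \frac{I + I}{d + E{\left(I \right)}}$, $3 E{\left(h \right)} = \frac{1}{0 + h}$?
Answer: $\frac{6156369}{2807} \approx 2193.2$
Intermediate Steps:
$E{\left(h \right)} = \frac{1}{3 h}$ ($E{\left(h \right)} = \frac{1}{3 \left(0 + h\right)} = \frac{1}{3 h}$)
$y{\left(d,I \right)} = \frac{2 I}{d + \frac{1}{3 I}}$ ($y{\left(d,I \right)} = \frac{I + I}{d + \frac{1}{3 I}} = \frac{2 I}{d + \frac{1}{3 I}}$)
$y{\left(7 + O,52 \right)} + 2199 = \frac{6 \cdot 52^{2}}{1 + 3 \cdot 52 \left(7 - 25\right)} + 2199 = 6 \cdot 2704 \frac{1}{1 + 3 \cdot 52 \left(-18\right)} + 2199 = 6 \cdot 2704 \frac{1}{1 - 2808} + 2199 = 6 \cdot 2704 \frac{1}{-2807} + 2199 = 6 \cdot 2704 \left(- \frac{1}{2807}\right) + 2199 = - \frac{16224}{2807} + 2199 = \frac{6156369}{2807}$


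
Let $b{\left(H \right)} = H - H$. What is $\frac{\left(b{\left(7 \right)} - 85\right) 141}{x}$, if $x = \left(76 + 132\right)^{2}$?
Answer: $- \frac{11985}{43264} \approx -0.27702$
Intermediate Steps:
$b{\left(H \right)} = 0$
$x = 43264$ ($x = 208^{2} = 43264$)
$\frac{\left(b{\left(7 \right)} - 85\right) 141}{x} = \frac{\left(0 - 85\right) 141}{43264} = \left(-85\right) 141 \cdot \frac{1}{43264} = \left(-11985\right) \frac{1}{43264} = - \frac{11985}{43264}$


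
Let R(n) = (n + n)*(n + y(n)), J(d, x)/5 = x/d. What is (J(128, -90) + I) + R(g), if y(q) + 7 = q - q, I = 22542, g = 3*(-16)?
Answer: 1780383/64 ≈ 27819.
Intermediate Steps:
J(d, x) = 5*x/d (J(d, x) = 5*(x/d) = 5*x/d)
g = -48
y(q) = -7 (y(q) = -7 + (q - q) = -7 + 0 = -7)
R(n) = 2*n*(-7 + n) (R(n) = (n + n)*(n - 7) = (2*n)*(-7 + n) = 2*n*(-7 + n))
(J(128, -90) + I) + R(g) = (5*(-90)/128 + 22542) + 2*(-48)*(-7 - 48) = (5*(-90)*(1/128) + 22542) + 2*(-48)*(-55) = (-225/64 + 22542) + 5280 = 1442463/64 + 5280 = 1780383/64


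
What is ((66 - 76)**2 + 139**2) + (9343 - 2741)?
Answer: 26023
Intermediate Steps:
((66 - 76)**2 + 139**2) + (9343 - 2741) = ((-10)**2 + 19321) + 6602 = (100 + 19321) + 6602 = 19421 + 6602 = 26023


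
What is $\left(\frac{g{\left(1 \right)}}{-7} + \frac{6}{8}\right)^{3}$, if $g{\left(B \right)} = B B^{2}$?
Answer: $\frac{4913}{21952} \approx 0.22381$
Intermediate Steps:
$g{\left(B \right)} = B^{3}$
$\left(\frac{g{\left(1 \right)}}{-7} + \frac{6}{8}\right)^{3} = \left(\frac{1^{3}}{-7} + \frac{6}{8}\right)^{3} = \left(1 \left(- \frac{1}{7}\right) + 6 \cdot \frac{1}{8}\right)^{3} = \left(- \frac{1}{7} + \frac{3}{4}\right)^{3} = \left(\frac{17}{28}\right)^{3} = \frac{4913}{21952}$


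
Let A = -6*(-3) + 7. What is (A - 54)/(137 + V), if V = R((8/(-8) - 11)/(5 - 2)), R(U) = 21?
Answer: -29/158 ≈ -0.18354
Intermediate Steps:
V = 21
A = 25 (A = 18 + 7 = 25)
(A - 54)/(137 + V) = (25 - 54)/(137 + 21) = -29/158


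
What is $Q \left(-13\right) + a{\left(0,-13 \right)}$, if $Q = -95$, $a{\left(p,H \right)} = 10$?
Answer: $1245$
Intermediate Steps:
$Q \left(-13\right) + a{\left(0,-13 \right)} = \left(-95\right) \left(-13\right) + 10 = 1235 + 10 = 1245$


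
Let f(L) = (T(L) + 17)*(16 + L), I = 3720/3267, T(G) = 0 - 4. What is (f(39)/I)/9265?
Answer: 155727/2297720 ≈ 0.067775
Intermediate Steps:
T(G) = -4
I = 1240/1089 (I = 3720*(1/3267) = 1240/1089 ≈ 1.1387)
f(L) = 208 + 13*L (f(L) = (-4 + 17)*(16 + L) = 13*(16 + L) = 208 + 13*L)
(f(39)/I)/9265 = ((208 + 13*39)/(1240/1089))/9265 = ((208 + 507)*(1089/1240))*(1/9265) = (715*(1089/1240))*(1/9265) = (155727/248)*(1/9265) = 155727/2297720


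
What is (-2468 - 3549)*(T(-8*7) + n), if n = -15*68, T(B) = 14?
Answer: 6053102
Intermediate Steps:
n = -1020
(-2468 - 3549)*(T(-8*7) + n) = (-2468 - 3549)*(14 - 1020) = -6017*(-1006) = 6053102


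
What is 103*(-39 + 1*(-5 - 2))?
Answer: -4738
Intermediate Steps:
103*(-39 + 1*(-5 - 2)) = 103*(-39 + 1*(-7)) = 103*(-39 - 7) = 103*(-46) = -4738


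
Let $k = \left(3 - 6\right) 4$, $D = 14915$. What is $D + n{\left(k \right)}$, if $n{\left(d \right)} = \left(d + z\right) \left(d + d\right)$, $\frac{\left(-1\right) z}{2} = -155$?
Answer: $7763$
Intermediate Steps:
$z = 310$ ($z = \left(-2\right) \left(-155\right) = 310$)
$k = -12$ ($k = \left(-3\right) 4 = -12$)
$n{\left(d \right)} = 2 d \left(310 + d\right)$ ($n{\left(d \right)} = \left(d + 310\right) \left(d + d\right) = \left(310 + d\right) 2 d = 2 d \left(310 + d\right)$)
$D + n{\left(k \right)} = 14915 + 2 \left(-12\right) \left(310 - 12\right) = 14915 + 2 \left(-12\right) 298 = 14915 - 7152 = 7763$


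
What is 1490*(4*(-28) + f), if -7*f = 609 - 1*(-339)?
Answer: -2580680/7 ≈ -3.6867e+5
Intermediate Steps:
f = -948/7 (f = -(609 - 1*(-339))/7 = -(609 + 339)/7 = -⅐*948 = -948/7 ≈ -135.43)
1490*(4*(-28) + f) = 1490*(4*(-28) - 948/7) = 1490*(-112 - 948/7) = 1490*(-1732/7) = -2580680/7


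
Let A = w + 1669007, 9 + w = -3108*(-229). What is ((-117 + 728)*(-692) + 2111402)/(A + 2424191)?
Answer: 1688590/4804921 ≈ 0.35143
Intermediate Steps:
w = 711723 (w = -9 - 3108*(-229) = -9 + 711732 = 711723)
A = 2380730 (A = 711723 + 1669007 = 2380730)
((-117 + 728)*(-692) + 2111402)/(A + 2424191) = ((-117 + 728)*(-692) + 2111402)/(2380730 + 2424191) = (611*(-692) + 2111402)/4804921 = (-422812 + 2111402)*(1/4804921) = 1688590*(1/4804921) = 1688590/4804921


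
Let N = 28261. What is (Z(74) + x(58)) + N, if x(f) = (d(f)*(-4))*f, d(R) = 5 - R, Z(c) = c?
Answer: 40631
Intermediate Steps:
x(f) = f*(-20 + 4*f) (x(f) = ((5 - f)*(-4))*f = (-20 + 4*f)*f = f*(-20 + 4*f))
(Z(74) + x(58)) + N = (74 + 4*58*(-5 + 58)) + 28261 = (74 + 4*58*53) + 28261 = (74 + 12296) + 28261 = 12370 + 28261 = 40631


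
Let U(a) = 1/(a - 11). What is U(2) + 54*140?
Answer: 68039/9 ≈ 7559.9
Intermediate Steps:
U(a) = 1/(-11 + a)
U(2) + 54*140 = 1/(-11 + 2) + 54*140 = 1/(-9) + 7560 = -1/9 + 7560 = 68039/9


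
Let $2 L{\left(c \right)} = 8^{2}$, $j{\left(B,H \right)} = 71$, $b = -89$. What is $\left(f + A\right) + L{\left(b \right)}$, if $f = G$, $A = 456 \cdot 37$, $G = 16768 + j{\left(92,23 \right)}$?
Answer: $33743$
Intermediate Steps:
$G = 16839$ ($G = 16768 + 71 = 16839$)
$A = 16872$
$L{\left(c \right)} = 32$ ($L{\left(c \right)} = \frac{8^{2}}{2} = \frac{1}{2} \cdot 64 = 32$)
$f = 16839$
$\left(f + A\right) + L{\left(b \right)} = \left(16839 + 16872\right) + 32 = 33711 + 32 = 33743$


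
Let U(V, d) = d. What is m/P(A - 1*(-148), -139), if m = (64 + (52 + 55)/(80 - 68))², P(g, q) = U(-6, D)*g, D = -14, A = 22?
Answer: -21875/9792 ≈ -2.2340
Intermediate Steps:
P(g, q) = -14*g
m = 765625/144 (m = (64 + 107/12)² = (875/12)² = 765625/144 ≈ 5316.8)
m/P(A - 1*(-148), -139) = 765625/(144*((-14*(22 - 1*(-148))))) = 765625/(144*((-14*(22 + 148)))) = 765625/(144*((-14*170))) = (765625/144)/(-2380) = (765625/144)*(-1/2380) = -21875/9792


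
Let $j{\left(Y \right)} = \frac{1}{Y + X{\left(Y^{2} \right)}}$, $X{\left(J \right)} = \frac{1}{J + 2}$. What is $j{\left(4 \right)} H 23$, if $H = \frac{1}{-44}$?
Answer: $- \frac{207}{1606} \approx -0.12889$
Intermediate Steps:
$X{\left(J \right)} = \frac{1}{2 + J}$
$H = - \frac{1}{44} \approx -0.022727$
$j{\left(Y \right)} = \frac{1}{Y + \frac{1}{2 + Y^{2}}}$
$j{\left(4 \right)} H 23 = \frac{2 + 4^{2}}{1 + 4 \left(2 + 4^{2}\right)} \left(- \frac{1}{44}\right) 23 = \frac{2 + 16}{1 + 4 \left(2 + 16\right)} \left(- \frac{1}{44}\right) 23 = \frac{1}{1 + 4 \cdot 18} \cdot 18 \left(- \frac{1}{44}\right) 23 = \frac{1}{1 + 72} \cdot 18 \left(- \frac{1}{44}\right) 23 = \frac{1}{73} \cdot 18 \left(- \frac{1}{44}\right) 23 = \frac{18}{73} \left(- \frac{1}{44}\right) 23 = \left(- \frac{9}{1606}\right) 23 = - \frac{207}{1606}$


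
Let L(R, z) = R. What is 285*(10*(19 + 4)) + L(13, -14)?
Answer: 65563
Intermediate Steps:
285*(10*(19 + 4)) + L(13, -14) = 285*(10*(19 + 4)) + 13 = 285*(10*23) + 13 = 285*230 + 13 = 65550 + 13 = 65563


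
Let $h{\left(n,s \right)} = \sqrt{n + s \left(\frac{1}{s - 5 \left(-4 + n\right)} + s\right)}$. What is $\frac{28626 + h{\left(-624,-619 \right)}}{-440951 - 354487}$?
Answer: $- \frac{4771}{132573} - \frac{\sqrt{2431189773318}}{2005299198} \approx -0.036765$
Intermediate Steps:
$h{\left(n,s \right)} = \sqrt{n + s \left(s + \frac{1}{20 + s - 5 n}\right)}$ ($h{\left(n,s \right)} = \sqrt{n + s \left(\frac{1}{s - \left(-20 + 5 n\right)} + s\right)} = \sqrt{n + s \left(\frac{1}{20 + s - 5 n} + s\right)} = \sqrt{n + s \left(s + \frac{1}{20 + s - 5 n}\right)}$)
$\frac{28626 + h{\left(-624,-619 \right)}}{-440951 - 354487} = \frac{28626 + \sqrt{\frac{-619 + \left(-624 + \left(-619\right)^{2}\right) \left(20 - 619 - -3120\right)}{20 - 619 - -3120}}}{-440951 - 354487} = \frac{28626 + \sqrt{\frac{-619 + \left(-624 + 383161\right) \left(20 - 619 + 3120\right)}{20 - 619 + 3120}}}{-795438} = \left(28626 + \sqrt{\frac{-619 + 382537 \cdot 2521}{2521}}\right) \left(- \frac{1}{795438}\right) = \left(28626 + \sqrt{\frac{-619 + 964375777}{2521}}\right) \left(- \frac{1}{795438}\right) = \left(28626 + \sqrt{\frac{1}{2521} \cdot 964375158}\right) \left(- \frac{1}{795438}\right) = \left(28626 + \sqrt{\frac{964375158}{2521}}\right) \left(- \frac{1}{795438}\right) = \left(28626 + \frac{\sqrt{2431189773318}}{2521}\right) \left(- \frac{1}{795438}\right) = - \frac{4771}{132573} - \frac{\sqrt{2431189773318}}{2005299198}$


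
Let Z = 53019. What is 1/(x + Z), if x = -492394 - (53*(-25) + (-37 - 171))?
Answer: -1/437842 ≈ -2.2839e-6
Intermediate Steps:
x = -490861 (x = -492394 - (-1325 - 208) = -492394 - 1*(-1533) = -492394 + 1533 = -490861)
1/(x + Z) = 1/(-490861 + 53019) = 1/(-437842) = -1/437842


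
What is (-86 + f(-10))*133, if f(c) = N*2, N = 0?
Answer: -11438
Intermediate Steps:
f(c) = 0 (f(c) = 0*2 = 0)
(-86 + f(-10))*133 = (-86 + 0)*133 = -86*133 = -11438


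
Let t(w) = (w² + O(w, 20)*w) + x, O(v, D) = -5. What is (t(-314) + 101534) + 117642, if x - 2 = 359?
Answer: 319703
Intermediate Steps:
x = 361 (x = 2 + 359 = 361)
t(w) = 361 + w² - 5*w (t(w) = (w² - 5*w) + 361 = 361 + w² - 5*w)
(t(-314) + 101534) + 117642 = ((361 + (-314)² - 5*(-314)) + 101534) + 117642 = ((361 + 98596 + 1570) + 101534) + 117642 = (100527 + 101534) + 117642 = 202061 + 117642 = 319703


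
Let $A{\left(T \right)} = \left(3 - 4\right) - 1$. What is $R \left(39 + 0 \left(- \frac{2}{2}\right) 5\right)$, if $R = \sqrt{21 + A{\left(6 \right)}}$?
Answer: $39 \sqrt{19} \approx 170.0$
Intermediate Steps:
$A{\left(T \right)} = -2$ ($A{\left(T \right)} = -1 - 1 = -2$)
$R = \sqrt{19}$ ($R = \sqrt{21 - 2} = \sqrt{19} \approx 4.3589$)
$R \left(39 + 0 \left(- \frac{2}{2}\right) 5\right) = \sqrt{19} \left(39 + 0 \left(- \frac{2}{2}\right) 5\right) = \sqrt{19} \left(39 + 0 \left(\left(-2\right) \frac{1}{2}\right) 5\right) = \sqrt{19} \left(39 + 0 \left(-1\right) 5\right) = \sqrt{19} \left(39 + 0 \cdot 5\right) = \sqrt{19} \left(39 + 0\right) = \sqrt{19} \cdot 39 = 39 \sqrt{19}$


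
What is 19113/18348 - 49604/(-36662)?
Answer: 268475833/112112396 ≈ 2.3947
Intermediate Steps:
19113/18348 - 49604/(-36662) = 19113*(1/18348) - 49604*(-1/36662) = 6371/6116 + 24802/18331 = 268475833/112112396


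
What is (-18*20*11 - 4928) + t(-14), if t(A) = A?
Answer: -8902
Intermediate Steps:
(-18*20*11 - 4928) + t(-14) = (-18*20*11 - 4928) - 14 = (-360*11 - 4928) - 14 = (-3960 - 4928) - 14 = -8888 - 14 = -8902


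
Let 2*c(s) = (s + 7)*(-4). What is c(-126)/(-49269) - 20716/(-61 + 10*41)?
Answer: -1020739666/17194881 ≈ -59.363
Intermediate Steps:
c(s) = -14 - 2*s (c(s) = ((s + 7)*(-4))/2 = ((7 + s)*(-4))/2 = (-28 - 4*s)/2 = -14 - 2*s)
c(-126)/(-49269) - 20716/(-61 + 10*41) = (-14 - 2*(-126))/(-49269) - 20716/(-61 + 10*41) = (-14 + 252)*(-1/49269) - 20716/(-61 + 410) = 238*(-1/49269) - 20716/349 = -238/49269 - 20716*1/349 = -238/49269 - 20716/349 = -1020739666/17194881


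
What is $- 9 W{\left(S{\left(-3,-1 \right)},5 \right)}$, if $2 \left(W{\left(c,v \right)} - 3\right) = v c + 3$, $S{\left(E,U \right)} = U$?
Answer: $-18$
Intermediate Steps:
$W{\left(c,v \right)} = \frac{9}{2} + \frac{c v}{2}$ ($W{\left(c,v \right)} = 3 + \frac{v c + 3}{2} = 3 + \frac{c v + 3}{2} = 3 + \frac{3 + c v}{2} = 3 + \left(\frac{3}{2} + \frac{c v}{2}\right) = \frac{9}{2} + \frac{c v}{2}$)
$- 9 W{\left(S{\left(-3,-1 \right)},5 \right)} = - 9 \left(\frac{9}{2} + \frac{1}{2} \left(-1\right) 5\right) = - 9 \left(\frac{9}{2} - \frac{5}{2}\right) = \left(-9\right) 2 = -18$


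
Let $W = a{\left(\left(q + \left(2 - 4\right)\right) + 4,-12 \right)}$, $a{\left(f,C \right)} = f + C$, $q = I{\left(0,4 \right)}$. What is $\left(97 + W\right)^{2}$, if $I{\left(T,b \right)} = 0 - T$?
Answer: $7569$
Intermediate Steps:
$I{\left(T,b \right)} = - T$
$q = 0$ ($q = \left(-1\right) 0 = 0$)
$a{\left(f,C \right)} = C + f$
$W = -10$ ($W = -12 + \left(\left(0 + \left(2 - 4\right)\right) + 4\right) = -12 + \left(\left(0 - 2\right) + 4\right) = -12 + \left(-2 + 4\right) = -12 + 2 = -10$)
$\left(97 + W\right)^{2} = \left(97 - 10\right)^{2} = 87^{2} = 7569$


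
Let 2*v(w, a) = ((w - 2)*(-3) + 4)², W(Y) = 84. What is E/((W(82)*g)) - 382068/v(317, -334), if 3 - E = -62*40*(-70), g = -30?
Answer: 151791222437/2231412120 ≈ 68.025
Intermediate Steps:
v(w, a) = (10 - 3*w)²/2 (v(w, a) = ((w - 2)*(-3) + 4)²/2 = ((-2 + w)*(-3) + 4)²/2 = ((6 - 3*w) + 4)²/2 = (10 - 3*w)²/2)
E = -173597 (E = 3 - (-62*40)*(-70) = 3 - (-2480)*(-70) = 3 - 1*173600 = 3 - 173600 = -173597)
E/((W(82)*g)) - 382068/v(317, -334) = -173597/(84*(-30)) - 382068*2/(-10 + 3*317)² = -173597/(-2520) - 382068*2/(-10 + 951)² = -173597*(-1/2520) - 382068/((½)*941²) = 173597/2520 - 382068/((½)*885481) = 173597/2520 - 382068/885481/2 = 173597/2520 - 382068*2/885481 = 173597/2520 - 764136/885481 = 151791222437/2231412120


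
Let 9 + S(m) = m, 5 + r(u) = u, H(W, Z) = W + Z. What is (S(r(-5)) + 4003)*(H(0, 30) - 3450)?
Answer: -13625280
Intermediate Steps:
r(u) = -5 + u
S(m) = -9 + m
(S(r(-5)) + 4003)*(H(0, 30) - 3450) = ((-9 + (-5 - 5)) + 4003)*((0 + 30) - 3450) = ((-9 - 10) + 4003)*(30 - 3450) = (-19 + 4003)*(-3420) = 3984*(-3420) = -13625280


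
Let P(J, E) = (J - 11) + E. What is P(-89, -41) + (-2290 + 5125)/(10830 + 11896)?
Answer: -3201531/22726 ≈ -140.88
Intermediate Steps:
P(J, E) = -11 + E + J (P(J, E) = (-11 + J) + E = -11 + E + J)
P(-89, -41) + (-2290 + 5125)/(10830 + 11896) = (-11 - 41 - 89) + (-2290 + 5125)/(10830 + 11896) = -141 + 2835/22726 = -3201531/22726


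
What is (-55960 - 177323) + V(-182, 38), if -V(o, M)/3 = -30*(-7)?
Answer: -233913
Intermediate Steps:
V(o, M) = -630 (V(o, M) = -(-90)*(-7) = -3*210 = -630)
(-55960 - 177323) + V(-182, 38) = (-55960 - 177323) - 630 = -233283 - 630 = -233913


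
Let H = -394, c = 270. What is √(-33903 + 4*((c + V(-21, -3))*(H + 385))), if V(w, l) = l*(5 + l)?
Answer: 3*I*√4823 ≈ 208.34*I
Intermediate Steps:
√(-33903 + 4*((c + V(-21, -3))*(H + 385))) = √(-33903 + 4*((270 - 3*(5 - 3))*(-394 + 385))) = √(-33903 + 4*((270 - 3*2)*(-9))) = √(-33903 + 4*((270 - 6)*(-9))) = √(-33903 + 4*(264*(-9))) = √(-33903 + 4*(-2376)) = √(-33903 - 9504) = √(-43407) = 3*I*√4823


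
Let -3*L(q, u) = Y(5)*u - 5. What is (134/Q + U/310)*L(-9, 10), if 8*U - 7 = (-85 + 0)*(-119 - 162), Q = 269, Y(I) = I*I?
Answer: -82801033/100068 ≈ -827.45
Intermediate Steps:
Y(I) = I**2
L(q, u) = 5/3 - 25*u/3 (L(q, u) = -(5**2*u - 5)/3 = -(25*u - 5)/3 = -(-5 + 25*u)/3 = 5/3 - 25*u/3)
U = 5973/2 (U = 7/8 + ((-85 + 0)*(-119 - 162))/8 = 7/8 + (-85*(-281))/8 = 7/8 + (1/8)*23885 = 7/8 + 23885/8 = 5973/2 ≈ 2986.5)
(134/Q + U/310)*L(-9, 10) = (134/269 + (5973/2)/310)*(5/3 - 25/3*10) = (134*(1/269) + (5973/2)*(1/310))*(5/3 - 250/3) = (134/269 + 5973/620)*(-245/3) = (1689817/166780)*(-245/3) = -82801033/100068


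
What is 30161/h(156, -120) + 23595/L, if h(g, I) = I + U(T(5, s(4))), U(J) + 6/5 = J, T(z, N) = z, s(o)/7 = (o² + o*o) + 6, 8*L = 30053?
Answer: -4422473105/17460793 ≈ -253.28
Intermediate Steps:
L = 30053/8 (L = (⅛)*30053 = 30053/8 ≈ 3756.6)
s(o) = 42 + 14*o² (s(o) = 7*((o² + o*o) + 6) = 7*((o² + o²) + 6) = 7*(2*o² + 6) = 7*(6 + 2*o²) = 42 + 14*o²)
U(J) = -6/5 + J
h(g, I) = 19/5 + I (h(g, I) = I + (-6/5 + 5) = I + 19/5 = 19/5 + I)
30161/h(156, -120) + 23595/L = 30161/(19/5 - 120) + 23595/(30053/8) = 30161/(-581/5) + 23595*(8/30053) = 30161*(-5/581) + 188760/30053 = -150805/581 + 188760/30053 = -4422473105/17460793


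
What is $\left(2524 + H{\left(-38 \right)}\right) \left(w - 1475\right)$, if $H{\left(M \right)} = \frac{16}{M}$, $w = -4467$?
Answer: $- \frac{284907016}{19} \approx -1.4995 \cdot 10^{7}$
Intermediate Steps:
$\left(2524 + H{\left(-38 \right)}\right) \left(w - 1475\right) = \left(2524 + \frac{16}{-38}\right) \left(-4467 - 1475\right) = \left(2524 + 16 \left(- \frac{1}{38}\right)\right) \left(-5942\right) = \left(2524 - \frac{8}{19}\right) \left(-5942\right) = \frac{47948}{19} \left(-5942\right) = - \frac{284907016}{19}$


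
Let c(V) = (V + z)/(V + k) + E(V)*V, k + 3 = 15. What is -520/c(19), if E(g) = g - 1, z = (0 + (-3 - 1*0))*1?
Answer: -8060/5309 ≈ -1.5182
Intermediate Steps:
k = 12 (k = -3 + 15 = 12)
z = -3 (z = (0 + (-3 + 0))*1 = (0 - 3)*1 = -3*1 = -3)
E(g) = -1 + g
c(V) = V*(-1 + V) + (-3 + V)/(12 + V) (c(V) = (V - 3)/(V + 12) + (-1 + V)*V = (-3 + V)/(12 + V) + V*(-1 + V) = V*(-1 + V) + (-3 + V)/(12 + V))
-520/c(19) = -520*(12 + 19)/(-3 + 19³ - 11*19 + 11*19²) = -520*31/(-3 + 6859 - 209 + 11*361) = -520*31/(-3 + 6859 - 209 + 3971) = -520/((1/31)*10618) = -520/10618/31 = -520*31/10618 = -8060/5309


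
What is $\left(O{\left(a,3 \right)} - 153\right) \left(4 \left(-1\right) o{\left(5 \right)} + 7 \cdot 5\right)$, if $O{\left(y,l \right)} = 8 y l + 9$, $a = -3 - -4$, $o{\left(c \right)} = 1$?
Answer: $-3720$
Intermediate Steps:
$a = 1$ ($a = -3 + 4 = 1$)
$O{\left(y,l \right)} = 9 + 8 l y$ ($O{\left(y,l \right)} = 8 l y + 9 = 9 + 8 l y$)
$\left(O{\left(a,3 \right)} - 153\right) \left(4 \left(-1\right) o{\left(5 \right)} + 7 \cdot 5\right) = \left(\left(9 + 8 \cdot 3 \cdot 1\right) - 153\right) \left(4 \left(-1\right) 1 + 7 \cdot 5\right) = \left(\left(9 + 24\right) - 153\right) \left(\left(-4\right) 1 + 35\right) = \left(33 - 153\right) \left(-4 + 35\right) = \left(-120\right) 31 = -3720$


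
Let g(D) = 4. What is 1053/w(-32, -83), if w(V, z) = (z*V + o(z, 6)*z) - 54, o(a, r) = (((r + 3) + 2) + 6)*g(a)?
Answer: -9/26 ≈ -0.34615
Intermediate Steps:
o(a, r) = 44 + 4*r (o(a, r) = (((r + 3) + 2) + 6)*4 = (((3 + r) + 2) + 6)*4 = ((5 + r) + 6)*4 = (11 + r)*4 = 44 + 4*r)
w(V, z) = -54 + 68*z + V*z (w(V, z) = (z*V + (44 + 4*6)*z) - 54 = (V*z + (44 + 24)*z) - 54 = (V*z + 68*z) - 54 = (68*z + V*z) - 54 = -54 + 68*z + V*z)
1053/w(-32, -83) = 1053/(-54 + 68*(-83) - 32*(-83)) = 1053/(-54 - 5644 + 2656) = 1053/(-3042) = 1053*(-1/3042) = -9/26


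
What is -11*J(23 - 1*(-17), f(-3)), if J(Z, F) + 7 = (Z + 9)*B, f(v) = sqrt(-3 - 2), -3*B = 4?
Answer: 2387/3 ≈ 795.67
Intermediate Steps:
B = -4/3 (B = -1/3*4 = -4/3 ≈ -1.3333)
f(v) = I*sqrt(5) (f(v) = sqrt(-5) = I*sqrt(5))
J(Z, F) = -19 - 4*Z/3 (J(Z, F) = -7 + (Z + 9)*(-4/3) = -7 + (9 + Z)*(-4/3) = -7 + (-12 - 4*Z/3) = -19 - 4*Z/3)
-11*J(23 - 1*(-17), f(-3)) = -11*(-19 - 4*(23 - 1*(-17))/3) = -11*(-19 - 4*(23 + 17)/3) = -11*(-19 - 4/3*40) = -11*(-19 - 160/3) = -11*(-217/3) = 2387/3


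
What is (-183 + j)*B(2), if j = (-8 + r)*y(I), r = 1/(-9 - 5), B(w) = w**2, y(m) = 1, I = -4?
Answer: -5350/7 ≈ -764.29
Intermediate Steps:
r = -1/14 (r = 1/(-14) = -1/14 ≈ -0.071429)
j = -113/14 (j = (-8 - 1/14)*1 = -113/14*1 = -113/14 ≈ -8.0714)
(-183 + j)*B(2) = (-183 - 113/14)*2**2 = -2675/14*4 = -5350/7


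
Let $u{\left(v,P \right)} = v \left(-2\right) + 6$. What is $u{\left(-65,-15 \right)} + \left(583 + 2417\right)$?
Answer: $3136$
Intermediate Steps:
$u{\left(v,P \right)} = 6 - 2 v$ ($u{\left(v,P \right)} = - 2 v + 6 = 6 - 2 v$)
$u{\left(-65,-15 \right)} + \left(583 + 2417\right) = \left(6 - -130\right) + \left(583 + 2417\right) = \left(6 + 130\right) + 3000 = 136 + 3000 = 3136$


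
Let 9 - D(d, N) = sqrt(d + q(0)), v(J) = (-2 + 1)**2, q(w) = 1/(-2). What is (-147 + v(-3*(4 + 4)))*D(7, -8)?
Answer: -1314 + 73*sqrt(26) ≈ -941.77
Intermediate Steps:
q(w) = -1/2
v(J) = 1 (v(J) = (-1)**2 = 1)
D(d, N) = 9 - sqrt(-1/2 + d) (D(d, N) = 9 - sqrt(d - 1/2) = 9 - sqrt(-1/2 + d))
(-147 + v(-3*(4 + 4)))*D(7, -8) = (-147 + 1)*(9 - sqrt(-2 + 4*7)/2) = -146*(9 - sqrt(-2 + 28)/2) = -146*(9 - sqrt(26)/2) = -1314 + 73*sqrt(26)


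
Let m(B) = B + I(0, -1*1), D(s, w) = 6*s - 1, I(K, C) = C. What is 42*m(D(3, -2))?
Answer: 672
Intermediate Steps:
D(s, w) = -1 + 6*s
m(B) = -1 + B (m(B) = B - 1*1 = B - 1 = -1 + B)
42*m(D(3, -2)) = 42*(-1 + (-1 + 6*3)) = 42*(-1 + (-1 + 18)) = 42*(-1 + 17) = 42*16 = 672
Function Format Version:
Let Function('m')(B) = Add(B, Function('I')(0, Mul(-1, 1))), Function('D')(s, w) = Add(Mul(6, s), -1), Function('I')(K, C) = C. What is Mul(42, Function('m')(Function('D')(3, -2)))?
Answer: 672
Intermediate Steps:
Function('D')(s, w) = Add(-1, Mul(6, s))
Function('m')(B) = Add(-1, B) (Function('m')(B) = Add(B, Mul(-1, 1)) = Add(B, -1) = Add(-1, B))
Mul(42, Function('m')(Function('D')(3, -2))) = Mul(42, Add(-1, Add(-1, Mul(6, 3)))) = Mul(42, Add(-1, Add(-1, 18))) = Mul(42, Add(-1, 17)) = Mul(42, 16) = 672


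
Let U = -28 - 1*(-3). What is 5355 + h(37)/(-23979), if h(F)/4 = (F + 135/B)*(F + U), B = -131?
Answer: 5607054073/1047083 ≈ 5354.9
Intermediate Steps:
U = -25 (U = -28 + 3 = -25)
h(F) = 4*(-25 + F)*(-135/131 + F) (h(F) = 4*((F + 135/(-131))*(F - 25)) = 4*((F + 135*(-1/131))*(-25 + F)) = 4*((F - 135/131)*(-25 + F)) = 4*((-135/131 + F)*(-25 + F)) = 4*((-25 + F)*(-135/131 + F)) = 4*(-25 + F)*(-135/131 + F))
5355 + h(37)/(-23979) = 5355 + (13500/131 + 4*37**2 - 13640/131*37)/(-23979) = 5355 + (13500/131 + 4*1369 - 504680/131)*(-1/23979) = 5355 + (13500/131 + 5476 - 504680/131)*(-1/23979) = 5355 + (226176/131)*(-1/23979) = 5355 - 75392/1047083 = 5607054073/1047083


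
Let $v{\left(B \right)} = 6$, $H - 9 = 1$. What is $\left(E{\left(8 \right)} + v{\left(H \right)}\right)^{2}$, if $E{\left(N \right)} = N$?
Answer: $196$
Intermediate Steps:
$H = 10$ ($H = 9 + 1 = 10$)
$\left(E{\left(8 \right)} + v{\left(H \right)}\right)^{2} = \left(8 + 6\right)^{2} = 14^{2} = 196$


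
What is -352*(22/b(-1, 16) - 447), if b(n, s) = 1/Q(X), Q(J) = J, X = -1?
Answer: 165088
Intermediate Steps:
b(n, s) = -1 (b(n, s) = 1/(-1) = -1)
-352*(22/b(-1, 16) - 447) = -352*(22/(-1) - 447) = -352*(22*(-1) - 447) = -352*(-22 - 447) = -352*(-469) = 165088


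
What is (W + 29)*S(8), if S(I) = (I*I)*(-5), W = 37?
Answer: -21120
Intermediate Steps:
S(I) = -5*I² (S(I) = I²*(-5) = -5*I²)
(W + 29)*S(8) = (37 + 29)*(-5*8²) = 66*(-5*64) = 66*(-320) = -21120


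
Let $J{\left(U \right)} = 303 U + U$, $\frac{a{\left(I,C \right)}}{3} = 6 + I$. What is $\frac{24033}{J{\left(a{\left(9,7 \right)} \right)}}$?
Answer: $\frac{8011}{4560} \approx 1.7568$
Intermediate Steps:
$a{\left(I,C \right)} = 18 + 3 I$ ($a{\left(I,C \right)} = 3 \left(6 + I\right) = 18 + 3 I$)
$J{\left(U \right)} = 304 U$
$\frac{24033}{J{\left(a{\left(9,7 \right)} \right)}} = \frac{24033}{304 \left(18 + 3 \cdot 9\right)} = \frac{24033}{304 \left(18 + 27\right)} = \frac{24033}{304 \cdot 45} = \frac{24033}{13680} = 24033 \cdot \frac{1}{13680} = \frac{8011}{4560}$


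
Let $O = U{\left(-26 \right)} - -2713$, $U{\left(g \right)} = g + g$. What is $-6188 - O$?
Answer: $-8849$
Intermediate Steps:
$U{\left(g \right)} = 2 g$
$O = 2661$ ($O = 2 \left(-26\right) - -2713 = -52 + 2713 = 2661$)
$-6188 - O = -6188 - 2661 = -8849$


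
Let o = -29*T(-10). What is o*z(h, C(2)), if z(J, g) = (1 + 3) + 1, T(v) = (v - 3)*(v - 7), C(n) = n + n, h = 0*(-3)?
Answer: -32045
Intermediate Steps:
h = 0
C(n) = 2*n
T(v) = (-7 + v)*(-3 + v) (T(v) = (-3 + v)*(-7 + v) = (-7 + v)*(-3 + v))
z(J, g) = 5 (z(J, g) = 4 + 1 = 5)
o = -6409 (o = -29*(21 + (-10)² - 10*(-10)) = -29*(21 + 100 + 100) = -29*221 = -6409)
o*z(h, C(2)) = -6409*5 = -32045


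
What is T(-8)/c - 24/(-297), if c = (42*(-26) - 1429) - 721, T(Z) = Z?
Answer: 13364/160479 ≈ 0.083276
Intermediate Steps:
c = -3242 (c = (-1092 - 1429) - 721 = -2521 - 721 = -3242)
T(-8)/c - 24/(-297) = -8/(-3242) - 24/(-297) = -8*(-1/3242) - 24*(-1/297) = 4/1621 + 8/99 = 13364/160479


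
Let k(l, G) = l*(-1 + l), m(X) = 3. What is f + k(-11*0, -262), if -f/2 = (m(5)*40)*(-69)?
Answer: 16560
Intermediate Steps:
f = 16560 (f = -2*3*40*(-69) = -240*(-69) = -2*(-8280) = 16560)
f + k(-11*0, -262) = 16560 + (-11*0)*(-1 - 11*0) = 16560 + 0*(-1 + 0) = 16560 + 0*(-1) = 16560 + 0 = 16560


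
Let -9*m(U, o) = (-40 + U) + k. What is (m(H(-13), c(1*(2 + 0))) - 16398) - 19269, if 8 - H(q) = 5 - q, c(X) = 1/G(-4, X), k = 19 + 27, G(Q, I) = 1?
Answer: -320999/9 ≈ -35667.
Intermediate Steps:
k = 46
c(X) = 1 (c(X) = 1/1 = 1)
H(q) = 3 + q (H(q) = 8 - (5 - q) = 8 + (-5 + q) = 3 + q)
m(U, o) = -⅔ - U/9 (m(U, o) = -((-40 + U) + 46)/9 = -(6 + U)/9 = -⅔ - U/9)
(m(H(-13), c(1*(2 + 0))) - 16398) - 19269 = ((-⅔ - (3 - 13)/9) - 16398) - 19269 = ((-⅔ - ⅑*(-10)) - 16398) - 19269 = ((-⅔ + 10/9) - 16398) - 19269 = (4/9 - 16398) - 19269 = -147578/9 - 19269 = -320999/9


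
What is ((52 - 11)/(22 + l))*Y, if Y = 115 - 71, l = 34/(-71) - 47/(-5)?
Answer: 640420/10977 ≈ 58.342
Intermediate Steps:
l = 3167/355 (l = 34*(-1/71) - 47*(-⅕) = -34/71 + 47/5 = 3167/355 ≈ 8.9211)
Y = 44
((52 - 11)/(22 + l))*Y = ((52 - 11)/(22 + 3167/355))*44 = (41/(10977/355))*44 = (41*(355/10977))*44 = (14555/10977)*44 = 640420/10977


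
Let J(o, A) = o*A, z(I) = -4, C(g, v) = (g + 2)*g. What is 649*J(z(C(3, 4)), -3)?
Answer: 7788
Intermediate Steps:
C(g, v) = g*(2 + g) (C(g, v) = (2 + g)*g = g*(2 + g))
J(o, A) = A*o
649*J(z(C(3, 4)), -3) = 649*(-3*(-4)) = 649*12 = 7788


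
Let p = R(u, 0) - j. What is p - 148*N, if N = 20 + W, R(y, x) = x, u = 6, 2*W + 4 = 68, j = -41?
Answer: -7655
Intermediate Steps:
W = 32 (W = -2 + (½)*68 = -2 + 34 = 32)
N = 52 (N = 20 + 32 = 52)
p = 41 (p = 0 - 1*(-41) = 0 + 41 = 41)
p - 148*N = 41 - 148*52 = 41 - 7696 = -7655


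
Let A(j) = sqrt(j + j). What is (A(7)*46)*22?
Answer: 1012*sqrt(14) ≈ 3786.6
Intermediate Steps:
A(j) = sqrt(2)*sqrt(j) (A(j) = sqrt(2*j) = sqrt(2)*sqrt(j))
(A(7)*46)*22 = ((sqrt(2)*sqrt(7))*46)*22 = (sqrt(14)*46)*22 = (46*sqrt(14))*22 = 1012*sqrt(14)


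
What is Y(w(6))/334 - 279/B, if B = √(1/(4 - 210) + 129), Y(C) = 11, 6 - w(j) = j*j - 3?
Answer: 11/334 - 279*√5474038/26573 ≈ -24.532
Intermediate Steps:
w(j) = 9 - j² (w(j) = 6 - (j*j - 3) = 6 - (j² - 3) = 6 - (-3 + j²) = 6 + (3 - j²) = 9 - j²)
B = √5474038/206 (B = √(1/(-206) + 129) = √(-1/206 + 129) = √(26573/206) = √5474038/206 ≈ 11.358)
Y(w(6))/334 - 279/B = 11/334 - 279*√5474038/26573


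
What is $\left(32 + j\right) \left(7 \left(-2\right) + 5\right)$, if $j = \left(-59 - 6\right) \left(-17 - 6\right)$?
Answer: $-13743$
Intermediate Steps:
$j = 1495$ ($j = \left(-65\right) \left(-23\right) = 1495$)
$\left(32 + j\right) \left(7 \left(-2\right) + 5\right) = \left(32 + 1495\right) \left(7 \left(-2\right) + 5\right) = 1527 \left(-14 + 5\right) = 1527 \left(-9\right) = -13743$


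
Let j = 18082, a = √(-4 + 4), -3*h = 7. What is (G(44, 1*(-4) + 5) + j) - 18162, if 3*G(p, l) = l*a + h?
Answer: -727/9 ≈ -80.778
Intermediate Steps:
h = -7/3 (h = -⅓*7 = -7/3 ≈ -2.3333)
a = 0 (a = √0 = 0)
G(p, l) = -7/9 (G(p, l) = (l*0 - 7/3)/3 = (0 - 7/3)/3 = (⅓)*(-7/3) = -7/9)
(G(44, 1*(-4) + 5) + j) - 18162 = (-7/9 + 18082) - 18162 = 162731/9 - 18162 = -727/9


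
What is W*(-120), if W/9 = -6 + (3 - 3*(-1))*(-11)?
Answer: 77760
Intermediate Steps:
W = -648 (W = 9*(-6 + (3 - 3*(-1))*(-11)) = 9*(-6 + (3 + 3)*(-11)) = 9*(-6 + 6*(-11)) = 9*(-6 - 66) = 9*(-72) = -648)
W*(-120) = -648*(-120) = 77760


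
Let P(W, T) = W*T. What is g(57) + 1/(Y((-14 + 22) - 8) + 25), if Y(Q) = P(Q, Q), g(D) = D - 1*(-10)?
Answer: 1676/25 ≈ 67.040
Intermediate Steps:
g(D) = 10 + D (g(D) = D + 10 = 10 + D)
P(W, T) = T*W
Y(Q) = Q² (Y(Q) = Q*Q = Q²)
g(57) + 1/(Y((-14 + 22) - 8) + 25) = (10 + 57) + 1/(((-14 + 22) - 8)² + 25) = 67 + 1/((8 - 8)² + 25) = 67 + 1/(0² + 25) = 67 + 1/(0 + 25) = 67 + 1/25 = 1676/25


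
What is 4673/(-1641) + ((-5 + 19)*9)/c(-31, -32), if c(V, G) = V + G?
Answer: -7955/1641 ≈ -4.8477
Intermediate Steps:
c(V, G) = G + V
4673/(-1641) + ((-5 + 19)*9)/c(-31, -32) = 4673/(-1641) + ((-5 + 19)*9)/(-32 - 31) = 4673*(-1/1641) + (14*9)/(-63) = -4673/1641 + 126*(-1/63) = -4673/1641 - 2 = -7955/1641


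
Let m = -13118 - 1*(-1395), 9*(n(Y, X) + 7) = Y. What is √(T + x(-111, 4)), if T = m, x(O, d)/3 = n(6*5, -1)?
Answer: I*√11734 ≈ 108.32*I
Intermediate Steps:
n(Y, X) = -7 + Y/9
m = -11723 (m = -13118 + 1395 = -11723)
x(O, d) = -11 (x(O, d) = 3*(-7 + (6*5)/9) = 3*(-7 + (⅑)*30) = 3*(-7 + 10/3) = 3*(-11/3) = -11)
T = -11723
√(T + x(-111, 4)) = √(-11723 - 11) = √(-11734) = I*√11734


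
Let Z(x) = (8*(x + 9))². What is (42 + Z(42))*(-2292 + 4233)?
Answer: 323188146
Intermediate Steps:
Z(x) = (72 + 8*x)² (Z(x) = (8*(9 + x))² = (72 + 8*x)²)
(42 + Z(42))*(-2292 + 4233) = (42 + 64*(9 + 42)²)*(-2292 + 4233) = (42 + 64*51²)*1941 = (42 + 64*2601)*1941 = (42 + 166464)*1941 = 166506*1941 = 323188146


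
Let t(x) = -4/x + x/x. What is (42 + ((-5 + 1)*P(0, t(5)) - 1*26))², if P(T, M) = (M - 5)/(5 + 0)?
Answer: 246016/625 ≈ 393.63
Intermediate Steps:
t(x) = 1 - 4/x (t(x) = -4/x + 1 = 1 - 4/x)
P(T, M) = -1 + M/5 (P(T, M) = (-5 + M)/5 = (-5 + M)*(⅕) = -1 + M/5)
(42 + ((-5 + 1)*P(0, t(5)) - 1*26))² = (42 + ((-5 + 1)*(-1 + ((-4 + 5)/5)/5) - 1*26))² = (42 + (-4*(-1 + ((⅕)*1)/5) - 26))² = (42 + (-4*(-1 + (⅕)*(⅕)) - 26))² = (42 + (-4*(-1 + 1/25) - 26))² = (42 + (-4*(-24/25) - 26))² = (42 + (96/25 - 26))² = (42 - 554/25)² = (496/25)² = 246016/625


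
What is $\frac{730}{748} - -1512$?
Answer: $\frac{565853}{374} \approx 1513.0$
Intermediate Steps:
$\frac{730}{748} - -1512 = 730 \cdot \frac{1}{748} + 1512 = \frac{365}{374} + 1512 = \frac{565853}{374}$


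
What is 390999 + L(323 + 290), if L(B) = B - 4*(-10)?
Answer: 391652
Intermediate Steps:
L(B) = 40 + B (L(B) = B + 40 = 40 + B)
390999 + L(323 + 290) = 390999 + (40 + (323 + 290)) = 390999 + (40 + 613) = 390999 + 653 = 391652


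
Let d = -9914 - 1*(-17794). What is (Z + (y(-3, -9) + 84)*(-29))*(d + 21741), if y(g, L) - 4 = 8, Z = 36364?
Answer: 994673180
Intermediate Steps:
d = 7880 (d = -9914 + 17794 = 7880)
y(g, L) = 12 (y(g, L) = 4 + 8 = 12)
(Z + (y(-3, -9) + 84)*(-29))*(d + 21741) = (36364 + (12 + 84)*(-29))*(7880 + 21741) = (36364 + 96*(-29))*29621 = (36364 - 2784)*29621 = 33580*29621 = 994673180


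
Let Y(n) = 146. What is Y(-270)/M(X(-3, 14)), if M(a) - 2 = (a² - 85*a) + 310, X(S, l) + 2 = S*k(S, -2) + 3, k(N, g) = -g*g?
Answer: -73/312 ≈ -0.23397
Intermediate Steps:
k(N, g) = -g²
X(S, l) = 1 - 4*S (X(S, l) = -2 + (S*(-1*(-2)²) + 3) = -2 + (S*(-1*4) + 3) = -2 + (S*(-4) + 3) = -2 + (-4*S + 3) = -2 + (3 - 4*S) = 1 - 4*S)
M(a) = 312 + a² - 85*a (M(a) = 2 + ((a² - 85*a) + 310) = 2 + (310 + a² - 85*a) = 312 + a² - 85*a)
Y(-270)/M(X(-3, 14)) = 146/(312 + (1 - 4*(-3))² - 85*(1 - 4*(-3))) = 146/(312 + (1 + 12)² - 85*(1 + 12)) = 146/(312 + 13² - 85*13) = 146/(312 + 169 - 1105) = 146/(-624) = 146*(-1/624) = -73/312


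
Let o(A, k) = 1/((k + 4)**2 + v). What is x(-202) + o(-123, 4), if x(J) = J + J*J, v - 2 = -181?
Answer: 4669229/115 ≈ 40602.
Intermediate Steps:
v = -179 (v = 2 - 181 = -179)
x(J) = J + J**2
o(A, k) = 1/(-179 + (4 + k)**2) (o(A, k) = 1/((k + 4)**2 - 179) = 1/((4 + k)**2 - 179) = 1/(-179 + (4 + k)**2))
x(-202) + o(-123, 4) = -202*(1 - 202) + 1/(-179 + (4 + 4)**2) = -202*(-201) + 1/(-179 + 8**2) = 40602 + 1/(-179 + 64) = 40602 + 1/(-115) = 40602 - 1/115 = 4669229/115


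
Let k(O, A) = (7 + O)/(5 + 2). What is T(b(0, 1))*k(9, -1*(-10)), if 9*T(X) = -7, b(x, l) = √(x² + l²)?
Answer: -16/9 ≈ -1.7778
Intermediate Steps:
b(x, l) = √(l² + x²)
T(X) = -7/9 (T(X) = (⅑)*(-7) = -7/9)
k(O, A) = 1 + O/7 (k(O, A) = (7 + O)/7 = (7 + O)*(⅐) = 1 + O/7)
T(b(0, 1))*k(9, -1*(-10)) = -7*(1 + (⅐)*9)/9 = -7*(1 + 9/7)/9 = -7/9*16/7 = -16/9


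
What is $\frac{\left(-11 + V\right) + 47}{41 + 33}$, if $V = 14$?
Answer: $\frac{25}{37} \approx 0.67568$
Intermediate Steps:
$\frac{\left(-11 + V\right) + 47}{41 + 33} = \frac{\left(-11 + 14\right) + 47}{41 + 33} = \frac{3 + 47}{74} = 50 \cdot \frac{1}{74} = \frac{25}{37}$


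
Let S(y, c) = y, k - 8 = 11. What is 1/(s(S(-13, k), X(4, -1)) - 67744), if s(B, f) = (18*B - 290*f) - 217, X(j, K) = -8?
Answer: -1/65875 ≈ -1.5180e-5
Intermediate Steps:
k = 19 (k = 8 + 11 = 19)
s(B, f) = -217 - 290*f + 18*B (s(B, f) = (-290*f + 18*B) - 217 = -217 - 290*f + 18*B)
1/(s(S(-13, k), X(4, -1)) - 67744) = 1/((-217 - 290*(-8) + 18*(-13)) - 67744) = 1/((-217 + 2320 - 234) - 67744) = 1/(1869 - 67744) = 1/(-65875) = -1/65875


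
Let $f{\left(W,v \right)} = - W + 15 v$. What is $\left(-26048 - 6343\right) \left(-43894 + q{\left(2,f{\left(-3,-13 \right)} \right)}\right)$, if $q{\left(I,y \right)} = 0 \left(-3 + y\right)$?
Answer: $1421770554$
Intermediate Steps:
$q{\left(I,y \right)} = 0$
$\left(-26048 - 6343\right) \left(-43894 + q{\left(2,f{\left(-3,-13 \right)} \right)}\right) = \left(-26048 - 6343\right) \left(-43894 + 0\right) = \left(-32391\right) \left(-43894\right) = 1421770554$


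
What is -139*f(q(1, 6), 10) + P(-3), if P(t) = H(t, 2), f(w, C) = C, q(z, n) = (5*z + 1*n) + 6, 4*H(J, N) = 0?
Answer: -1390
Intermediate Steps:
H(J, N) = 0 (H(J, N) = (¼)*0 = 0)
q(z, n) = 6 + n + 5*z (q(z, n) = (5*z + n) + 6 = (n + 5*z) + 6 = 6 + n + 5*z)
P(t) = 0
-139*f(q(1, 6), 10) + P(-3) = -139*10 + 0 = -1390 + 0 = -1390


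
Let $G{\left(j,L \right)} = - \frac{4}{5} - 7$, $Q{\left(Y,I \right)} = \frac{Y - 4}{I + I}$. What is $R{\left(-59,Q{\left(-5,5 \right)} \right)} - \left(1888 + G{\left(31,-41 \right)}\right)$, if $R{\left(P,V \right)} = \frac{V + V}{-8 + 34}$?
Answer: $- \frac{48887}{26} \approx -1880.3$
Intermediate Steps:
$Q{\left(Y,I \right)} = \frac{-4 + Y}{2 I}$
$R{\left(P,V \right)} = \frac{V}{13}$ ($R{\left(P,V \right)} = \frac{2 V}{26} = 2 V \frac{1}{26} = \frac{V}{13}$)
$G{\left(j,L \right)} = - \frac{39}{5}$ ($G{\left(j,L \right)} = \left(-4\right) \frac{1}{5} - 7 = - \frac{4}{5} - 7 = - \frac{39}{5}$)
$R{\left(-59,Q{\left(-5,5 \right)} \right)} - \left(1888 + G{\left(31,-41 \right)}\right) = \frac{\frac{1}{2} \cdot \frac{1}{5} \left(-4 - 5\right)}{13} - \frac{9401}{5} = \frac{\frac{1}{2} \cdot \frac{1}{5} \left(-9\right)}{13} + \left(-1888 + \frac{39}{5}\right) = \frac{1}{13} \left(- \frac{9}{10}\right) - \frac{9401}{5} = - \frac{9}{130} - \frac{9401}{5} = - \frac{48887}{26}$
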